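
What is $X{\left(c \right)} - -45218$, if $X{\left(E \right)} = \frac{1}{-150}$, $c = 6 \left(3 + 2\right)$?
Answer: $\frac{6782699}{150} \approx 45218.0$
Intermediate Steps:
$c = 30$ ($c = 6 \cdot 5 = 30$)
$X{\left(E \right)} = - \frac{1}{150}$
$X{\left(c \right)} - -45218 = - \frac{1}{150} - -45218 = - \frac{1}{150} + 45218 = \frac{6782699}{150}$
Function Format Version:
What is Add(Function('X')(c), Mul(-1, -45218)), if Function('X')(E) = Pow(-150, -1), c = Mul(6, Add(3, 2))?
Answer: Rational(6782699, 150) ≈ 45218.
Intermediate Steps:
c = 30 (c = Mul(6, 5) = 30)
Function('X')(E) = Rational(-1, 150)
Add(Function('X')(c), Mul(-1, -45218)) = Add(Rational(-1, 150), Mul(-1, -45218)) = Add(Rational(-1, 150), 45218) = Rational(6782699, 150)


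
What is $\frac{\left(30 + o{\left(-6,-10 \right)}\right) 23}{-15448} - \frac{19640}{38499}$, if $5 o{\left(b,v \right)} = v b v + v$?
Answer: $- \frac{55483709}{148683138} \approx -0.37317$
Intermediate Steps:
$o{\left(b,v \right)} = \frac{v}{5} + \frac{b v^{2}}{5}$ ($o{\left(b,v \right)} = \frac{v b v + v}{5} = \frac{b v v + v}{5} = \frac{b v^{2} + v}{5} = \frac{v + b v^{2}}{5} = \frac{v}{5} + \frac{b v^{2}}{5}$)
$\frac{\left(30 + o{\left(-6,-10 \right)}\right) 23}{-15448} - \frac{19640}{38499} = \frac{\left(30 + \frac{1}{5} \left(-10\right) \left(1 - -60\right)\right) 23}{-15448} - \frac{19640}{38499} = \left(30 + \frac{1}{5} \left(-10\right) \left(1 + 60\right)\right) 23 \left(- \frac{1}{15448}\right) - \frac{19640}{38499} = \left(30 + \frac{1}{5} \left(-10\right) 61\right) 23 \left(- \frac{1}{15448}\right) - \frac{19640}{38499} = \left(30 - 122\right) 23 \left(- \frac{1}{15448}\right) - \frac{19640}{38499} = \left(-92\right) 23 \left(- \frac{1}{15448}\right) - \frac{19640}{38499} = \left(-2116\right) \left(- \frac{1}{15448}\right) - \frac{19640}{38499} = \frac{529}{3862} - \frac{19640}{38499} = - \frac{55483709}{148683138}$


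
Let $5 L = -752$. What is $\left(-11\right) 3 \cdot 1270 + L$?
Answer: $- \frac{210302}{5} \approx -42060.0$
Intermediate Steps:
$L = - \frac{752}{5}$ ($L = \frac{1}{5} \left(-752\right) = - \frac{752}{5} \approx -150.4$)
$\left(-11\right) 3 \cdot 1270 + L = \left(-11\right) 3 \cdot 1270 - \frac{752}{5} = \left(-33\right) 1270 - \frac{752}{5} = -41910 - \frac{752}{5} = - \frac{210302}{5}$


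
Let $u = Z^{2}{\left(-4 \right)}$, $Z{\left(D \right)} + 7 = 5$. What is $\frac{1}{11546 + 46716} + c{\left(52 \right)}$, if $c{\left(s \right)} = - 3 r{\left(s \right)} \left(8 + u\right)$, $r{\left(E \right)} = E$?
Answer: $- \frac{109066463}{58262} \approx -1872.0$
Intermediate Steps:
$Z{\left(D \right)} = -2$ ($Z{\left(D \right)} = -7 + 5 = -2$)
$u = 4$ ($u = \left(-2\right)^{2} = 4$)
$c{\left(s \right)} = - 36 s$ ($c{\left(s \right)} = - 3 s \left(8 + 4\right) = - 3 s 12 = - 36 s$)
$\frac{1}{11546 + 46716} + c{\left(52 \right)} = \frac{1}{11546 + 46716} - 1872 = \frac{1}{58262} - 1872 = - \frac{109066463}{58262}$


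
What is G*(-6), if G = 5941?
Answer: -35646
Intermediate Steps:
G*(-6) = 5941*(-6) = -35646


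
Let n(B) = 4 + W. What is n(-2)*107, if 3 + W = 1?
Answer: 214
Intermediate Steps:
W = -2 (W = -3 + 1 = -2)
n(B) = 2 (n(B) = 4 - 2 = 2)
n(-2)*107 = 2*107 = 214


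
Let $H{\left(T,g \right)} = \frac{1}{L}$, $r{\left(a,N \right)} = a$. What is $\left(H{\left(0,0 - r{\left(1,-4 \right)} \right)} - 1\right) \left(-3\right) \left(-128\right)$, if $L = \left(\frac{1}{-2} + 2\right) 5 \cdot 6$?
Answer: $- \frac{5632}{15} \approx -375.47$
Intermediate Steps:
$L = 45$ ($L = \left(- \frac{1}{2} + 2\right) 30 = \frac{3}{2} \cdot 30 = 45$)
$H{\left(T,g \right)} = \frac{1}{45}$
$\left(H{\left(0,0 - r{\left(1,-4 \right)} \right)} - 1\right) \left(-3\right) \left(-128\right) = \left(\frac{1}{45} - 1\right) \left(-3\right) \left(-128\right) = \left(- \frac{44}{45}\right) \left(-3\right) \left(-128\right) = \frac{44}{15} \left(-128\right) = - \frac{5632}{15}$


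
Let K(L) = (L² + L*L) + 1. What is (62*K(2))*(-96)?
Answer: -53568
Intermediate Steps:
K(L) = 1 + 2*L² (K(L) = (L² + L²) + 1 = 2*L² + 1 = 1 + 2*L²)
(62*K(2))*(-96) = (62*(1 + 2*2²))*(-96) = (62*(1 + 2*4))*(-96) = (62*(1 + 8))*(-96) = (62*9)*(-96) = 558*(-96) = -53568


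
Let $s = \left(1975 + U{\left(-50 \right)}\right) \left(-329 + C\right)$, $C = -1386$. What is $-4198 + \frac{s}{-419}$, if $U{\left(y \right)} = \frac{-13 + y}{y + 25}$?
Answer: $\frac{8162424}{2095} \approx 3896.1$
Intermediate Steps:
$U{\left(y \right)} = \frac{-13 + y}{25 + y}$
$s = - \frac{16957234}{5}$ ($s = \left(1975 + \frac{-13 - 50}{25 - 50}\right) \left(-329 - 1386\right) = \left(1975 + \frac{1}{-25} \left(-63\right)\right) \left(-1715\right) = \left(1975 - - \frac{63}{25}\right) \left(-1715\right) = \left(1975 + \frac{63}{25}\right) \left(-1715\right) = \frac{49438}{25} \left(-1715\right) = - \frac{16957234}{5} \approx -3.3914 \cdot 10^{6}$)
$-4198 + \frac{s}{-419} = -4198 - \frac{16957234}{5 \left(-419\right)} = -4198 - - \frac{16957234}{2095} = -4198 + \frac{16957234}{2095} = \frac{8162424}{2095}$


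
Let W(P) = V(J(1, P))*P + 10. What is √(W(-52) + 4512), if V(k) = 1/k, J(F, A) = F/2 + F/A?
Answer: √110346/5 ≈ 66.437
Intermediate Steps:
J(F, A) = F/2 + F/A (J(F, A) = F*(½) + F/A = F/2 + F/A)
V(k) = 1/k
W(P) = 10 + P/(½ + 1/P) (W(P) = P/((½)*1 + 1/P) + 10 = P/(½ + 1/P) + 10 = 10 + P/(½ + 1/P))
√(W(-52) + 4512) = √(2*(10 + (-52)² + 5*(-52))/(2 - 52) + 4512) = √(2*(10 + 2704 - 260)/(-50) + 4512) = √(2*(-1/50)*2454 + 4512) = √(-2454/25 + 4512) = √(110346/25) = √110346/5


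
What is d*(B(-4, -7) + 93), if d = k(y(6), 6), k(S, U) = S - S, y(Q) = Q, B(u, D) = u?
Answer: 0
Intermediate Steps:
k(S, U) = 0
d = 0
d*(B(-4, -7) + 93) = 0*(-4 + 93) = 0*89 = 0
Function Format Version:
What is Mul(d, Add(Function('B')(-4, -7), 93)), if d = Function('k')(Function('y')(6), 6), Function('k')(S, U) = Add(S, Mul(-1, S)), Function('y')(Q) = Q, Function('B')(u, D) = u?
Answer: 0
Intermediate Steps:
Function('k')(S, U) = 0
d = 0
Mul(d, Add(Function('B')(-4, -7), 93)) = Mul(0, Add(-4, 93)) = Mul(0, 89) = 0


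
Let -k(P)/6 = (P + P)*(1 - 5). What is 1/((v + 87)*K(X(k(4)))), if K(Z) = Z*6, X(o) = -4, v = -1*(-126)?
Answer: -1/5112 ≈ -0.00019562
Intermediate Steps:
k(P) = 48*P (k(P) = -6*(P + P)*(1 - 5) = -6*2*P*(-4) = -(-48)*P = 48*P)
v = 126
K(Z) = 6*Z
1/((v + 87)*K(X(k(4)))) = 1/((126 + 87)*(6*(-4))) = 1/(213*(-24)) = 1/(-5112) = -1/5112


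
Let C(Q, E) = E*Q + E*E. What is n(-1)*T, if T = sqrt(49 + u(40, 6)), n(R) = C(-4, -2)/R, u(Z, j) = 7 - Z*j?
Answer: -24*I*sqrt(46) ≈ -162.78*I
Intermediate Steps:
C(Q, E) = E**2 + E*Q (C(Q, E) = E*Q + E**2 = E**2 + E*Q)
u(Z, j) = 7 - Z*j
n(R) = 12/R (n(R) = (-2*(-2 - 4))/R = (-2*(-6))/R = 12/R)
T = 2*I*sqrt(46) (T = sqrt(49 + (7 - 1*40*6)) = sqrt(49 + (7 - 240)) = sqrt(49 - 233) = sqrt(-184) = 2*I*sqrt(46) ≈ 13.565*I)
n(-1)*T = (12/(-1))*(2*I*sqrt(46)) = (12*(-1))*(2*I*sqrt(46)) = -24*I*sqrt(46)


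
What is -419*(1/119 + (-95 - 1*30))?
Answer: 6232206/119 ≈ 52372.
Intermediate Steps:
-419*(1/119 + (-95 - 1*30)) = -419*(1/119 + (-95 - 30)) = -419*(1/119 - 125) = -419*(-14874/119) = 6232206/119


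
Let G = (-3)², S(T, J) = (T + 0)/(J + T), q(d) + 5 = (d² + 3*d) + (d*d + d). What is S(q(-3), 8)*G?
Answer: 1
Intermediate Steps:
q(d) = -5 + 2*d² + 4*d (q(d) = -5 + ((d² + 3*d) + (d*d + d)) = -5 + ((d² + 3*d) + (d² + d)) = -5 + ((d² + 3*d) + (d + d²)) = -5 + (2*d² + 4*d) = -5 + 2*d² + 4*d)
S(T, J) = T/(J + T)
G = 9
S(q(-3), 8)*G = ((-5 + 2*(-3)² + 4*(-3))/(8 + (-5 + 2*(-3)² + 4*(-3))))*9 = ((-5 + 2*9 - 12)/(8 + (-5 + 2*9 - 12)))*9 = ((-5 + 18 - 12)/(8 + (-5 + 18 - 12)))*9 = (1/(8 + 1))*9 = (1/9)*9 = (1*(⅑))*9 = (⅑)*9 = 1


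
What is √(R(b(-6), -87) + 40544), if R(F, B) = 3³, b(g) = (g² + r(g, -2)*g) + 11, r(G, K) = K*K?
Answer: √40571 ≈ 201.42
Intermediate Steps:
r(G, K) = K²
b(g) = 11 + g² + 4*g (b(g) = (g² + (-2)²*g) + 11 = (g² + 4*g) + 11 = 11 + g² + 4*g)
R(F, B) = 27
√(R(b(-6), -87) + 40544) = √(27 + 40544) = √40571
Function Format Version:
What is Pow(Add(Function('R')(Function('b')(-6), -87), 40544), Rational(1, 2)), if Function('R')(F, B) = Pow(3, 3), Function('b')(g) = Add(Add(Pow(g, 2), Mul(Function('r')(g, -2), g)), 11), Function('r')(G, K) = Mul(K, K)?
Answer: Pow(40571, Rational(1, 2)) ≈ 201.42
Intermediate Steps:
Function('r')(G, K) = Pow(K, 2)
Function('b')(g) = Add(11, Pow(g, 2), Mul(4, g)) (Function('b')(g) = Add(Add(Pow(g, 2), Mul(Pow(-2, 2), g)), 11) = Add(Add(Pow(g, 2), Mul(4, g)), 11) = Add(11, Pow(g, 2), Mul(4, g)))
Function('R')(F, B) = 27
Pow(Add(Function('R')(Function('b')(-6), -87), 40544), Rational(1, 2)) = Pow(Add(27, 40544), Rational(1, 2)) = Pow(40571, Rational(1, 2))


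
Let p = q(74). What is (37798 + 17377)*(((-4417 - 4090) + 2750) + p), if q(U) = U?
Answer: -313559525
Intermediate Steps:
p = 74
(37798 + 17377)*(((-4417 - 4090) + 2750) + p) = (37798 + 17377)*(((-4417 - 4090) + 2750) + 74) = 55175*((-8507 + 2750) + 74) = 55175*(-5757 + 74) = 55175*(-5683) = -313559525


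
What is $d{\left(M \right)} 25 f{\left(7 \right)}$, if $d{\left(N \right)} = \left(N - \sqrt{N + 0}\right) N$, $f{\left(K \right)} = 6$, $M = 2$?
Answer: $600 - 300 \sqrt{2} \approx 175.74$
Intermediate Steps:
$d{\left(N \right)} = N \left(N - \sqrt{N}\right)$ ($d{\left(N \right)} = \left(N - \sqrt{N}\right) N = N \left(N - \sqrt{N}\right)$)
$d{\left(M \right)} 25 f{\left(7 \right)} = \left(2^{2} - 2^{\frac{3}{2}}\right) 25 \cdot 6 = \left(4 - 2 \sqrt{2}\right) 25 \cdot 6 = \left(100 - 50 \sqrt{2}\right) 6 = 600 - 300 \sqrt{2}$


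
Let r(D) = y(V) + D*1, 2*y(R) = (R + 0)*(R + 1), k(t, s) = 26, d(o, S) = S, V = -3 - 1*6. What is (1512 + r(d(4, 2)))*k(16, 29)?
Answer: 40300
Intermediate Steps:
V = -9 (V = -3 - 6 = -9)
y(R) = R*(1 + R)/2 (y(R) = ((R + 0)*(R + 1))/2 = (R*(1 + R))/2 = R*(1 + R)/2)
r(D) = 36 + D (r(D) = (½)*(-9)*(1 - 9) + D*1 = (½)*(-9)*(-8) + D = 36 + D)
(1512 + r(d(4, 2)))*k(16, 29) = (1512 + (36 + 2))*26 = (1512 + 38)*26 = 1550*26 = 40300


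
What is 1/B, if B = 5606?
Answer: 1/5606 ≈ 0.00017838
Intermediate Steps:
1/B = 1/5606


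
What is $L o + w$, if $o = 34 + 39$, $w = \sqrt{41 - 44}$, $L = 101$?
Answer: $7373 + i \sqrt{3} \approx 7373.0 + 1.732 i$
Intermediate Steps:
$w = i \sqrt{3}$ ($w = \sqrt{-3} = i \sqrt{3} \approx 1.732 i$)
$o = 73$
$L o + w = 101 \cdot 73 + i \sqrt{3} = 7373 + i \sqrt{3}$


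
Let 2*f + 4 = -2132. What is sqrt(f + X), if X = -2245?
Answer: I*sqrt(3313) ≈ 57.559*I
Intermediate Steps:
f = -1068 (f = -2 + (1/2)*(-2132) = -2 - 1066 = -1068)
sqrt(f + X) = sqrt(-1068 - 2245) = sqrt(-3313) = I*sqrt(3313)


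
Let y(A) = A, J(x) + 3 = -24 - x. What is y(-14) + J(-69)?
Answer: 28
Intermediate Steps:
J(x) = -27 - x (J(x) = -3 + (-24 - x) = -27 - x)
y(-14) + J(-69) = -14 + (-27 - 1*(-69)) = -14 + (-27 + 69) = -14 + 42 = 28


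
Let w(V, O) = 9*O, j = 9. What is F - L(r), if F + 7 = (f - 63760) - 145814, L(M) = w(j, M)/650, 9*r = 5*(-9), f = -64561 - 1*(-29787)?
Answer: -31766141/130 ≈ -2.4436e+5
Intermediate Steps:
f = -34774 (f = -64561 + 29787 = -34774)
r = -5 (r = (5*(-9))/9 = (1/9)*(-45) = -5)
L(M) = 9*M/650 (L(M) = (9*M)/650 = (9*M)*(1/650) = 9*M/650)
F = -244355 (F = -7 + ((-34774 - 63760) - 145814) = -7 + (-98534 - 145814) = -7 - 244348 = -244355)
F - L(r) = -244355 - 9*(-5)/650 = -244355 - 1*(-9/130) = -244355 + 9/130 = -31766141/130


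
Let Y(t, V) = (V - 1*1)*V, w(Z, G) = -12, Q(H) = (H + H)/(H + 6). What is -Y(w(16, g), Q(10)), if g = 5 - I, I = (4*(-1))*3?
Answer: -5/16 ≈ -0.31250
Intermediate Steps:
I = -12 (I = -4*3 = -12)
Q(H) = 2*H/(6 + H) (Q(H) = (2*H)/(6 + H) = 2*H/(6 + H))
g = 17 (g = 5 - 1*(-12) = 5 + 12 = 17)
Y(t, V) = V*(-1 + V) (Y(t, V) = (V - 1)*V = (-1 + V)*V = V*(-1 + V))
-Y(w(16, g), Q(10)) = -2*10/(6 + 10)*(-1 + 2*10/(6 + 10)) = -2*10/16*(-1 + 2*10/16) = -2*10*(1/16)*(-1 + 2*10*(1/16)) = -5*(-1 + 5/4)/4 = -5/(4*4) = -1*5/16 = -5/16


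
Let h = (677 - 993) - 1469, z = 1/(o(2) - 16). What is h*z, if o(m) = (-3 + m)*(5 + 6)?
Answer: 595/9 ≈ 66.111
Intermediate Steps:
o(m) = -33 + 11*m (o(m) = (-3 + m)*11 = -33 + 11*m)
z = -1/27 (z = 1/((-33 + 11*2) - 16) = 1/((-33 + 22) - 16) = 1/(-11 - 16) = 1/(-27) = -1/27 ≈ -0.037037)
h = -1785 (h = -316 - 1469 = -1785)
h*z = -1785*(-1/27) = 595/9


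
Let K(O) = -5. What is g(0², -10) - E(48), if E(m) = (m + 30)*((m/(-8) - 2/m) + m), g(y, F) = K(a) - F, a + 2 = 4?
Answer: -13071/4 ≈ -3267.8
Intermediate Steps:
a = 2 (a = -2 + 4 = 2)
g(y, F) = -5 - F
E(m) = (30 + m)*(-2/m + 7*m/8) (E(m) = (30 + m)*((m*(-⅛) - 2/m) + m) = (30 + m)*((-m/8 - 2/m) + m) = (30 + m)*((-2/m - m/8) + m) = (30 + m)*(-2/m + 7*m/8))
g(0², -10) - E(48) = (-5 - 1*(-10)) - (-480 + 48*(-16 + 7*48² + 210*48))/(8*48) = (-5 + 10) - (-480 + 48*(-16 + 7*2304 + 10080))/(8*48) = 5 - (-480 + 48*(-16 + 16128 + 10080))/(8*48) = 5 - (-480 + 48*26192)/(8*48) = 5 - (-480 + 1257216)/(8*48) = 5 - 1256736/(8*48) = 5 - 1*13091/4 = 5 - 13091/4 = -13071/4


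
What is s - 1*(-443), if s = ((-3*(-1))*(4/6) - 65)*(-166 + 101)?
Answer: 4538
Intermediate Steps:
s = 4095 (s = (3*(4*(⅙)) - 65)*(-65) = (3*(⅔) - 65)*(-65) = (2 - 65)*(-65) = -63*(-65) = 4095)
s - 1*(-443) = 4095 - 1*(-443) = 4095 + 443 = 4538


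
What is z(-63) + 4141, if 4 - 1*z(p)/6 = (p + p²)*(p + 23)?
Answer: 941605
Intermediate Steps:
z(p) = 24 - 6*(23 + p)*(p + p²) (z(p) = 24 - 6*(p + p²)*(p + 23) = 24 - 6*(p + p²)*(23 + p) = 24 - 6*(23 + p)*(p + p²))
z(-63) + 4141 = (24 - 144*(-63)² - 138*(-63) - 6*(-63)³) + 4141 = (24 - 144*3969 + 8694 - 6*(-250047)) + 4141 = (24 - 571536 + 8694 + 1500282) + 4141 = 937464 + 4141 = 941605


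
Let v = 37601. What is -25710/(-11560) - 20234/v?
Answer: 73281667/43466756 ≈ 1.6859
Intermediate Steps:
-25710/(-11560) - 20234/v = -25710/(-11560) - 20234/37601 = -25710*(-1/11560) - 20234*1/37601 = 2571/1156 - 20234/37601 = 73281667/43466756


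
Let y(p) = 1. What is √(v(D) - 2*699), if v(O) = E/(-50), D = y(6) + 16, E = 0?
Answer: I*√1398 ≈ 37.39*I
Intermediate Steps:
D = 17 (D = 1 + 16 = 17)
v(O) = 0 (v(O) = 0/(-50) = 0*(-1/50) = 0)
√(v(D) - 2*699) = √(0 - 2*699) = √(0 - 1398) = √(-1398) = I*√1398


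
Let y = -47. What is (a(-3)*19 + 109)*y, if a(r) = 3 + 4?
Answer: -11374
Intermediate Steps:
a(r) = 7
(a(-3)*19 + 109)*y = (7*19 + 109)*(-47) = (133 + 109)*(-47) = 242*(-47) = -11374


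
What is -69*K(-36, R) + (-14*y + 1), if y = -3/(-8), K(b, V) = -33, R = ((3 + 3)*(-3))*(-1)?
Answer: 9091/4 ≈ 2272.8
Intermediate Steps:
R = 18 (R = (6*(-3))*(-1) = -18*(-1) = 18)
y = 3/8 (y = -3*(-⅛) = 3/8 ≈ 0.37500)
-69*K(-36, R) + (-14*y + 1) = -69*(-33) + (-14*3/8 + 1) = 2277 + (-21/4 + 1) = 2277 - 17/4 = 9091/4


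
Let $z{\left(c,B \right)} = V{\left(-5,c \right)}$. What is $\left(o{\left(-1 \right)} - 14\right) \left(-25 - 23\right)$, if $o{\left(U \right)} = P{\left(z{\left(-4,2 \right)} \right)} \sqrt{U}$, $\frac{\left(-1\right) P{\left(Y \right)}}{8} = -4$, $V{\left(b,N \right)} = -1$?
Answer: $672 - 1536 i \approx 672.0 - 1536.0 i$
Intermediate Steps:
$z{\left(c,B \right)} = -1$
$P{\left(Y \right)} = 32$ ($P{\left(Y \right)} = \left(-8\right) \left(-4\right) = 32$)
$o{\left(U \right)} = 32 \sqrt{U}$
$\left(o{\left(-1 \right)} - 14\right) \left(-25 - 23\right) = \left(32 \sqrt{-1} - 14\right) \left(-25 - 23\right) = \left(32 i - 14\right) \left(-48\right) = \left(-14 + 32 i\right) \left(-48\right) = 672 - 1536 i$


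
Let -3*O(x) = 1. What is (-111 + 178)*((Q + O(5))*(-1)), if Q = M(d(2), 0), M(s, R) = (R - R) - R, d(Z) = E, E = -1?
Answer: 67/3 ≈ 22.333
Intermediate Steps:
O(x) = -1/3 (O(x) = -1/3*1 = -1/3)
d(Z) = -1
M(s, R) = -R (M(s, R) = 0 - R = -R)
Q = 0 (Q = -1*0 = 0)
(-111 + 178)*((Q + O(5))*(-1)) = (-111 + 178)*((0 - 1/3)*(-1)) = 67*(-1/3*(-1)) = 67*(1/3) = 67/3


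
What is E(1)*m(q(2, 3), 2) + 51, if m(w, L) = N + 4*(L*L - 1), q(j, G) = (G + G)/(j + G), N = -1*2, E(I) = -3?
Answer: 21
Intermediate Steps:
N = -2
q(j, G) = 2*G/(G + j) (q(j, G) = (2*G)/(G + j) = 2*G/(G + j))
m(w, L) = -6 + 4*L**2 (m(w, L) = -2 + 4*(L*L - 1) = -2 + 4*(L**2 - 1) = -2 + 4*(-1 + L**2) = -2 + (-4 + 4*L**2) = -6 + 4*L**2)
E(1)*m(q(2, 3), 2) + 51 = -3*(-6 + 4*2**2) + 51 = -3*(-6 + 4*4) + 51 = -3*(-6 + 16) + 51 = -3*10 + 51 = -30 + 51 = 21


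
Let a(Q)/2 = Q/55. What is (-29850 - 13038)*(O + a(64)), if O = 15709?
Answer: -37060507224/55 ≈ -6.7383e+8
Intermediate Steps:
a(Q) = 2*Q/55 (a(Q) = 2*(Q/55) = 2*Q/55)
(-29850 - 13038)*(O + a(64)) = (-29850 - 13038)*(15709 + (2/55)*64) = -42888*(15709 + 128/55) = -42888*864123/55 = -37060507224/55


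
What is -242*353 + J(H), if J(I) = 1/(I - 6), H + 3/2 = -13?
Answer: -3502468/41 ≈ -85426.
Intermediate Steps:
H = -29/2 (H = -3/2 - 13 = -29/2 ≈ -14.500)
J(I) = 1/(-6 + I)
-242*353 + J(H) = -242*353 + 1/(-6 - 29/2) = -85426 + 1/(-41/2) = -85426 - 2/41 = -3502468/41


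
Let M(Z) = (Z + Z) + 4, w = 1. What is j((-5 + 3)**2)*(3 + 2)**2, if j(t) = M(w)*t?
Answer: 600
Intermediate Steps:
M(Z) = 4 + 2*Z (M(Z) = 2*Z + 4 = 4 + 2*Z)
j(t) = 6*t (j(t) = (4 + 2*1)*t = (4 + 2)*t = 6*t)
j((-5 + 3)**2)*(3 + 2)**2 = (6*(-5 + 3)**2)*(3 + 2)**2 = (6*(-2)**2)*5**2 = (6*4)*25 = 24*25 = 600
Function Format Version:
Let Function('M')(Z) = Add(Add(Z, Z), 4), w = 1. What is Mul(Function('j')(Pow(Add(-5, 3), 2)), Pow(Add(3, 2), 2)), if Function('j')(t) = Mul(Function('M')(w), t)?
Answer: 600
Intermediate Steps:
Function('M')(Z) = Add(4, Mul(2, Z)) (Function('M')(Z) = Add(Mul(2, Z), 4) = Add(4, Mul(2, Z)))
Function('j')(t) = Mul(6, t) (Function('j')(t) = Mul(Add(4, Mul(2, 1)), t) = Mul(Add(4, 2), t) = Mul(6, t))
Mul(Function('j')(Pow(Add(-5, 3), 2)), Pow(Add(3, 2), 2)) = Mul(Mul(6, Pow(Add(-5, 3), 2)), Pow(Add(3, 2), 2)) = Mul(Mul(6, Pow(-2, 2)), Pow(5, 2)) = Mul(Mul(6, 4), 25) = Mul(24, 25) = 600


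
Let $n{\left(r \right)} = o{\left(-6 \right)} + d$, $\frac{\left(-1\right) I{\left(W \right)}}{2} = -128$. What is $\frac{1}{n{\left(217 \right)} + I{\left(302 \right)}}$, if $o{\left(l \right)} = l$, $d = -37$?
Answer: $\frac{1}{213} \approx 0.0046948$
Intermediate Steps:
$I{\left(W \right)} = 256$ ($I{\left(W \right)} = \left(-2\right) \left(-128\right) = 256$)
$n{\left(r \right)} = -43$ ($n{\left(r \right)} = -6 - 37 = -43$)
$\frac{1}{n{\left(217 \right)} + I{\left(302 \right)}} = \frac{1}{-43 + 256} = \frac{1}{213}$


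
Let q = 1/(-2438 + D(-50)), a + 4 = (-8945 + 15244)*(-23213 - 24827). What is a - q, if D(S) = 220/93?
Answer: -68544034301403/226514 ≈ -3.0260e+8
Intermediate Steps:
D(S) = 220/93 (D(S) = 220*(1/93) = 220/93)
a = -302603964 (a = -4 + (-8945 + 15244)*(-23213 - 24827) = -4 + 6299*(-48040) = -4 - 302603960 = -302603964)
q = -93/226514 (q = 1/(-2438 + 220/93) = 1/(-226514/93) = -93/226514 ≈ -0.00041057)
a - q = -302603964 - 1*(-93/226514) = -302603964 + 93/226514 = -68544034301403/226514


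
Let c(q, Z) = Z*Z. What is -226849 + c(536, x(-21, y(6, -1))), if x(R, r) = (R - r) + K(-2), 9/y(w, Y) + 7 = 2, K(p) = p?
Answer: -5659989/25 ≈ -2.2640e+5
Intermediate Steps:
y(w, Y) = -9/5 (y(w, Y) = 9/(-7 + 2) = 9/(-5) = 9*(-1/5) = -9/5)
x(R, r) = -2 + R - r (x(R, r) = (R - r) - 2 = -2 + R - r)
c(q, Z) = Z**2
-226849 + c(536, x(-21, y(6, -1))) = -226849 + (-2 - 21 - 1*(-9/5))**2 = -226849 + (-2 - 21 + 9/5)**2 = -226849 + (-106/5)**2 = -226849 + 11236/25 = -5659989/25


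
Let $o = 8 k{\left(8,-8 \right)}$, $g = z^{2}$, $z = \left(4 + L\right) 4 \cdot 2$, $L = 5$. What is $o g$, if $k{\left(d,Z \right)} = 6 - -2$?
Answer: $331776$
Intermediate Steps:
$k{\left(d,Z \right)} = 8$ ($k{\left(d,Z \right)} = 6 + 2 = 8$)
$z = 72$ ($z = \left(4 + 5\right) 4 \cdot 2 = 9 \cdot 4 \cdot 2 = 36 \cdot 2 = 72$)
$g = 5184$ ($g = 72^{2} = 5184$)
$o = 64$ ($o = 8 \cdot 8 = 64$)
$o g = 64 \cdot 5184 = 331776$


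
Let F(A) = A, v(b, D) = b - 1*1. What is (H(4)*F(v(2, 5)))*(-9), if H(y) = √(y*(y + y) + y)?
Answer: -54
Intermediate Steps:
v(b, D) = -1 + b (v(b, D) = b - 1 = -1 + b)
H(y) = √(y + 2*y²) (H(y) = √(y*(2*y) + y) = √(2*y² + y) = √(y + 2*y²))
(H(4)*F(v(2, 5)))*(-9) = (√(4*(1 + 2*4))*(-1 + 2))*(-9) = (√(4*(1 + 8))*1)*(-9) = (√(4*9)*1)*(-9) = (√36*1)*(-9) = (6*1)*(-9) = 6*(-9) = -54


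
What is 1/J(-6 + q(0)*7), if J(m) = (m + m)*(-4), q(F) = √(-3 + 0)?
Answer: 1/244 + 7*I*√3/1464 ≈ 0.0040984 + 0.0082817*I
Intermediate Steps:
q(F) = I*√3 (q(F) = √(-3) = I*√3)
J(m) = -8*m (J(m) = (2*m)*(-4) = -8*m)
1/J(-6 + q(0)*7) = 1/(-8*(-6 + (I*√3)*7)) = 1/(-8*(-6 + 7*I*√3)) = 1/(48 - 56*I*√3)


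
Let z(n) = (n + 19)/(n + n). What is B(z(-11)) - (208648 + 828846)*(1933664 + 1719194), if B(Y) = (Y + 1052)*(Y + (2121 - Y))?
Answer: -41687976300644/11 ≈ -3.7898e+12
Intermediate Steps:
z(n) = (19 + n)/(2*n) (z(n) = (19 + n)/((2*n)) = (19 + n)*(1/(2*n)) = (19 + n)/(2*n))
B(Y) = 2231292 + 2121*Y (B(Y) = (1052 + Y)*2121 = 2231292 + 2121*Y)
B(z(-11)) - (208648 + 828846)*(1933664 + 1719194) = (2231292 + 2121*((½)*(19 - 11)/(-11))) - (208648 + 828846)*(1933664 + 1719194) = (2231292 + 2121*((½)*(-1/11)*8)) - 1037494*3652858 = (2231292 + 2121*(-4/11)) - 1*3789818257852 = (2231292 - 8484/11) - 3789818257852 = 24535728/11 - 3789818257852 = -41687976300644/11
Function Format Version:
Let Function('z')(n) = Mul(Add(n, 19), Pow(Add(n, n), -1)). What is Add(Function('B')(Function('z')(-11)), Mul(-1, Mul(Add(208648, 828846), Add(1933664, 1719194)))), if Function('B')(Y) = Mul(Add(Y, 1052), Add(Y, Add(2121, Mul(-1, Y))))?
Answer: Rational(-41687976300644, 11) ≈ -3.7898e+12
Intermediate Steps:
Function('z')(n) = Mul(Rational(1, 2), Pow(n, -1), Add(19, n)) (Function('z')(n) = Mul(Add(19, n), Pow(Mul(2, n), -1)) = Mul(Add(19, n), Mul(Rational(1, 2), Pow(n, -1))) = Mul(Rational(1, 2), Pow(n, -1), Add(19, n)))
Function('B')(Y) = Add(2231292, Mul(2121, Y)) (Function('B')(Y) = Mul(Add(1052, Y), 2121) = Add(2231292, Mul(2121, Y)))
Add(Function('B')(Function('z')(-11)), Mul(-1, Mul(Add(208648, 828846), Add(1933664, 1719194)))) = Add(Add(2231292, Mul(2121, Mul(Rational(1, 2), Pow(-11, -1), Add(19, -11)))), Mul(-1, Mul(Add(208648, 828846), Add(1933664, 1719194)))) = Add(Add(2231292, Mul(2121, Mul(Rational(1, 2), Rational(-1, 11), 8))), Mul(-1, Mul(1037494, 3652858))) = Add(Add(2231292, Mul(2121, Rational(-4, 11))), Mul(-1, 3789818257852)) = Add(Add(2231292, Rational(-8484, 11)), -3789818257852) = Add(Rational(24535728, 11), -3789818257852) = Rational(-41687976300644, 11)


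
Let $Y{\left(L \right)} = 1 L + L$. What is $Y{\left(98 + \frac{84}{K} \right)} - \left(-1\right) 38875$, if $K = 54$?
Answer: $\frac{351667}{9} \approx 39074.0$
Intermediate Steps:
$Y{\left(L \right)} = 2 L$ ($Y{\left(L \right)} = L + L = 2 L$)
$Y{\left(98 + \frac{84}{K} \right)} - \left(-1\right) 38875 = 2 \left(98 + \frac{84}{54}\right) - \left(-1\right) 38875 = 2 \left(98 + 84 \cdot \frac{1}{54}\right) - -38875 = 2 \left(98 + \frac{14}{9}\right) + 38875 = 2 \cdot \frac{896}{9} + 38875 = \frac{1792}{9} + 38875 = \frac{351667}{9}$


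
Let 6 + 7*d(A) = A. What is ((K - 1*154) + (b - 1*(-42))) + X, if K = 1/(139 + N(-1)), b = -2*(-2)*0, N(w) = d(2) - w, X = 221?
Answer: 106391/976 ≈ 109.01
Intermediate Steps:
d(A) = -6/7 + A/7
N(w) = -4/7 - w (N(w) = (-6/7 + (⅐)*2) - w = (-6/7 + 2/7) - w = -4/7 - w)
b = 0 (b = 4*0 = 0)
K = 7/976 (K = 1/(139 + (-4/7 - 1*(-1))) = 1/(139 + (-4/7 + 1)) = 1/(139 + 3/7) = 1/(976/7) = 7/976 ≈ 0.0071721)
((K - 1*154) + (b - 1*(-42))) + X = ((7/976 - 1*154) + (0 - 1*(-42))) + 221 = ((7/976 - 154) + (0 + 42)) + 221 = (-150297/976 + 42) + 221 = -109305/976 + 221 = 106391/976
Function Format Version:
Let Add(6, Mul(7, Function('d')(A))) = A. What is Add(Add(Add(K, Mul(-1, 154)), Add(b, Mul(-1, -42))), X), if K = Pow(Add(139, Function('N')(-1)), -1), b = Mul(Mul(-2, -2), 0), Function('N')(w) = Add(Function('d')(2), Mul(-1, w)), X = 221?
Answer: Rational(106391, 976) ≈ 109.01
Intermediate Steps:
Function('d')(A) = Add(Rational(-6, 7), Mul(Rational(1, 7), A))
Function('N')(w) = Add(Rational(-4, 7), Mul(-1, w)) (Function('N')(w) = Add(Add(Rational(-6, 7), Mul(Rational(1, 7), 2)), Mul(-1, w)) = Add(Add(Rational(-6, 7), Rational(2, 7)), Mul(-1, w)) = Add(Rational(-4, 7), Mul(-1, w)))
b = 0 (b = Mul(4, 0) = 0)
K = Rational(7, 976) (K = Pow(Add(139, Add(Rational(-4, 7), Mul(-1, -1))), -1) = Pow(Add(139, Add(Rational(-4, 7), 1)), -1) = Pow(Add(139, Rational(3, 7)), -1) = Pow(Rational(976, 7), -1) = Rational(7, 976) ≈ 0.0071721)
Add(Add(Add(K, Mul(-1, 154)), Add(b, Mul(-1, -42))), X) = Add(Add(Add(Rational(7, 976), Mul(-1, 154)), Add(0, Mul(-1, -42))), 221) = Add(Add(Add(Rational(7, 976), -154), Add(0, 42)), 221) = Add(Add(Rational(-150297, 976), 42), 221) = Add(Rational(-109305, 976), 221) = Rational(106391, 976)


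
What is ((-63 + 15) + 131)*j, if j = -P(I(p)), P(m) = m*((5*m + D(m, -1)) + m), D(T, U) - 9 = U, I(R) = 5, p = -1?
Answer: -15770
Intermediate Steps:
D(T, U) = 9 + U
P(m) = m*(8 + 6*m) (P(m) = m*((5*m + (9 - 1)) + m) = m*((5*m + 8) + m) = m*((8 + 5*m) + m) = m*(8 + 6*m))
j = -190 (j = -2*5*(4 + 3*5) = -2*5*(4 + 15) = -2*5*19 = -1*190 = -190)
((-63 + 15) + 131)*j = ((-63 + 15) + 131)*(-190) = (-48 + 131)*(-190) = 83*(-190) = -15770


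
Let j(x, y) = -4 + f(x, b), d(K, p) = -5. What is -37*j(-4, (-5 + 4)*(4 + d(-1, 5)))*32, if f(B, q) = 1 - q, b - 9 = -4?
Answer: 9472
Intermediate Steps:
b = 5 (b = 9 - 4 = 5)
j(x, y) = -8 (j(x, y) = -4 + (1 - 1*5) = -4 + (1 - 5) = -4 - 4 = -8)
-37*j(-4, (-5 + 4)*(4 + d(-1, 5)))*32 = -37*(-8)*32 = 296*32 = 9472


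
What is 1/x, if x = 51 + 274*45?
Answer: 1/12381 ≈ 8.0769e-5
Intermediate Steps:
x = 12381 (x = 51 + 12330 = 12381)
1/x = 1/12381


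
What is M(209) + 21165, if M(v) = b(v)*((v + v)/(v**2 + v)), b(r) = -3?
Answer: 740774/35 ≈ 21165.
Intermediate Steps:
M(v) = -6*v/(v + v**2) (M(v) = -3*(v + v)/(v**2 + v) = -3*2*v/(v + v**2) = -6*v/(v + v**2))
M(209) + 21165 = -6/(1 + 209) + 21165 = -6/210 + 21165 = -6*1/210 + 21165 = -1/35 + 21165 = 740774/35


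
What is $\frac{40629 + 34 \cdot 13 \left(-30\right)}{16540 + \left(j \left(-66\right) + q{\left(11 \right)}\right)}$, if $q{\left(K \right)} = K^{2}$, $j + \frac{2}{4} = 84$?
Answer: $\frac{27369}{11150} \approx 2.4546$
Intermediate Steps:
$j = \frac{167}{2}$ ($j = - \frac{1}{2} + 84 = \frac{167}{2} \approx 83.5$)
$\frac{40629 + 34 \cdot 13 \left(-30\right)}{16540 + \left(j \left(-66\right) + q{\left(11 \right)}\right)} = \frac{40629 + 34 \cdot 13 \left(-30\right)}{16540 + \left(\frac{167}{2} \left(-66\right) + 11^{2}\right)} = \frac{40629 + 442 \left(-30\right)}{16540 + \left(-5511 + 121\right)} = \frac{40629 - 13260}{16540 - 5390} = \frac{27369}{11150}$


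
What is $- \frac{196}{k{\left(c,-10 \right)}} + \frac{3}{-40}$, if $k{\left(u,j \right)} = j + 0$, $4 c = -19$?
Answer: $\frac{781}{40} \approx 19.525$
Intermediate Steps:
$c = - \frac{19}{4}$ ($c = \frac{1}{4} \left(-19\right) = - \frac{19}{4} \approx -4.75$)
$k{\left(u,j \right)} = j$
$- \frac{196}{k{\left(c,-10 \right)}} + \frac{3}{-40} = - \frac{196}{-10} + \frac{3}{-40} = \left(-196\right) \left(- \frac{1}{10}\right) + 3 \left(- \frac{1}{40}\right) = \frac{98}{5} - \frac{3}{40} = \frac{781}{40}$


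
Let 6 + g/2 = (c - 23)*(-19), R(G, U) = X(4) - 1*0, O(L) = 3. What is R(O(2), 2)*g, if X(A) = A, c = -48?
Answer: 10744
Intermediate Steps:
R(G, U) = 4 (R(G, U) = 4 - 1*0 = 4 + 0 = 4)
g = 2686 (g = -12 + 2*((-48 - 23)*(-19)) = -12 + 2*(-71*(-19)) = -12 + 2*1349 = -12 + 2698 = 2686)
R(O(2), 2)*g = 4*2686 = 10744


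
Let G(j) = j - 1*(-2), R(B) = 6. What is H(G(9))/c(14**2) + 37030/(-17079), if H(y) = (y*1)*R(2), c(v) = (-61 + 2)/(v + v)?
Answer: -444052658/1007661 ≈ -440.68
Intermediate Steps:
G(j) = 2 + j (G(j) = j + 2 = 2 + j)
c(v) = -59/(2*v) (c(v) = -59*1/(2*v) = -59/(2*v))
H(y) = 6*y (H(y) = (y*1)*6 = y*6 = 6*y)
H(G(9))/c(14**2) + 37030/(-17079) = (6*(2 + 9))/((-59/(2*(14**2)))) + 37030/(-17079) = (6*11)/((-59/2/196)) + 37030*(-1/17079) = 66/((-59/2*1/196)) - 37030/17079 = 66/(-59/392) - 37030/17079 = 66*(-392/59) - 37030/17079 = -25872/59 - 37030/17079 = -444052658/1007661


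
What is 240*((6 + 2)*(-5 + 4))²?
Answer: 15360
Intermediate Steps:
240*((6 + 2)*(-5 + 4))² = 240*(8*(-1))² = 240*(-8)² = 240*64 = 15360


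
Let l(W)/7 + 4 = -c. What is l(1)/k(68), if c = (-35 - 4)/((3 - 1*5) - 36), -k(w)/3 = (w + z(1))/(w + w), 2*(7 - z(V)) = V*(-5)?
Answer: 181832/8835 ≈ 20.581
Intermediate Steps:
z(V) = 7 + 5*V/2 (z(V) = 7 - V*(-5)/2 = 7 - (-5)*V/2 = 7 + 5*V/2)
k(w) = -3*(19/2 + w)/(2*w) (k(w) = -3*(w + (7 + (5/2)*1))/(w + w) = -3*(w + (7 + 5/2))/(2*w) = -3*(w + 19/2)*1/(2*w) = -3*(19/2 + w)*1/(2*w) = -3*(19/2 + w)/(2*w))
c = 39/38 (c = -39/((3 - 5) - 36) = -39/(-2 - 36) = -39/(-38) = -39*(-1/38) = 39/38 ≈ 1.0263)
l(W) = -1337/38 (l(W) = -28 + 7*(-1*39/38) = -28 + 7*(-39/38) = -28 - 273/38 = -1337/38)
l(1)/k(68) = -1337*272/(3*(-19 - 2*68))/38 = -1337*272/(3*(-19 - 136))/38 = -1337/(38*((¾)*(1/68)*(-155))) = -1337/(38*(-465/272)) = -1337/38*(-272/465) = 181832/8835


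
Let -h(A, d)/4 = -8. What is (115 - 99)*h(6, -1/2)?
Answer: 512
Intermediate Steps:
h(A, d) = 32 (h(A, d) = -4*(-8) = 32)
(115 - 99)*h(6, -1/2) = (115 - 99)*32 = 16*32 = 512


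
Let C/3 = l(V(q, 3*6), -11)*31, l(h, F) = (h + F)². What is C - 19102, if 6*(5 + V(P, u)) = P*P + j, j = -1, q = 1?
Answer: 4706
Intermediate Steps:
V(P, u) = -31/6 + P²/6 (V(P, u) = -5 + (P*P - 1)/6 = -5 + (P² - 1)/6 = -5 + (-1 + P²)/6 = -5 + (-⅙ + P²/6) = -31/6 + P²/6)
l(h, F) = (F + h)²
C = 23808 (C = 3*((-11 + (-31/6 + (⅙)*1²))²*31) = 3*((-11 + (-31/6 + (⅙)*1))²*31) = 3*((-11 + (-31/6 + ⅙))²*31) = 3*((-11 - 5)²*31) = 3*((-16)²*31) = 3*(256*31) = 3*7936 = 23808)
C - 19102 = 23808 - 19102 = 4706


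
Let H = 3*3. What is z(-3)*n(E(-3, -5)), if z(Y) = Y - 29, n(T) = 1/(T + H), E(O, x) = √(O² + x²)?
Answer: -288/47 + 32*√34/47 ≈ -2.1576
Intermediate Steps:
H = 9
n(T) = 1/(9 + T) (n(T) = 1/(T + 9) = 1/(9 + T))
z(Y) = -29 + Y
z(-3)*n(E(-3, -5)) = (-29 - 3)/(9 + √((-3)² + (-5)²)) = -32/(9 + √(9 + 25)) = -32/(9 + √34)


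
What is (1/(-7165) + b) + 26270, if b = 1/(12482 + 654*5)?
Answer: 2964913103013/112863080 ≈ 26270.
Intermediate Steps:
b = 1/15752 (b = 1/(12482 + 3270) = 1/15752 ≈ 6.3484e-5)
(1/(-7165) + b) + 26270 = (1/(-7165) + 1/15752) + 26270 = (-1/7165 + 1/15752) + 26270 = -8587/112863080 + 26270 = 2964913103013/112863080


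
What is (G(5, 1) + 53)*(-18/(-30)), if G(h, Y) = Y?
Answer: 162/5 ≈ 32.400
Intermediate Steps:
(G(5, 1) + 53)*(-18/(-30)) = (1 + 53)*(-18/(-30)) = 54*(-18*(-1/30)) = 54*(⅗) = 162/5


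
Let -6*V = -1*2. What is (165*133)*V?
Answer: 7315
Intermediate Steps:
V = ⅓ (V = -(-1)*2/6 = -⅙*(-2) = ⅓ ≈ 0.33333)
(165*133)*V = (165*133)*(⅓) = 21945*(⅓) = 7315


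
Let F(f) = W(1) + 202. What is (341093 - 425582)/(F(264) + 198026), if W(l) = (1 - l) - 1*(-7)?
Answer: -84489/198235 ≈ -0.42621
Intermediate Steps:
W(l) = 8 - l (W(l) = (1 - l) + 7 = 8 - l)
F(f) = 209 (F(f) = (8 - 1*1) + 202 = (8 - 1) + 202 = 7 + 202 = 209)
(341093 - 425582)/(F(264) + 198026) = (341093 - 425582)/(209 + 198026) = -84489/198235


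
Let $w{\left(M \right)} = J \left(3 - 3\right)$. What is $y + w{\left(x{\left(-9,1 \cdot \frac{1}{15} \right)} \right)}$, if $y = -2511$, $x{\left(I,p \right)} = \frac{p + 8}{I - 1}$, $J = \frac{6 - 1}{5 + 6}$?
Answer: $-2511$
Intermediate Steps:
$J = \frac{5}{11} \approx 0.45455$
$x{\left(I,p \right)} = \frac{8 + p}{-1 + I}$
$w{\left(M \right)} = 0$ ($w{\left(M \right)} = \frac{5 \left(3 - 3\right)}{11} = \frac{5}{11} \cdot 0 = 0$)
$y + w{\left(x{\left(-9,1 \cdot \frac{1}{15} \right)} \right)} = -2511 + 0 = -2511$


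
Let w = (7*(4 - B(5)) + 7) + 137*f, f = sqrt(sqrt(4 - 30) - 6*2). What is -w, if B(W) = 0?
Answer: -35 - 137*sqrt(-12 + I*sqrt(26)) ≈ -133.72 - 484.74*I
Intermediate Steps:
f = sqrt(-12 + I*sqrt(26)) (f = sqrt(sqrt(-26) - 12) = sqrt(I*sqrt(26) - 12) = sqrt(-12 + I*sqrt(26)) ≈ 0.72056 + 3.5382*I)
w = 35 + 137*sqrt(-12 + I*sqrt(26)) (w = (7*(4 - 1*0) + 7) + 137*sqrt(-12 + I*sqrt(26)) = (7*(4 + 0) + 7) + 137*sqrt(-12 + I*sqrt(26)) = (7*4 + 7) + 137*sqrt(-12 + I*sqrt(26)) = (28 + 7) + 137*sqrt(-12 + I*sqrt(26)) = 35 + 137*sqrt(-12 + I*sqrt(26)) ≈ 133.72 + 484.74*I)
-w = -(35 + 137*sqrt(-12 + I*sqrt(26))) = -35 - 137*sqrt(-12 + I*sqrt(26))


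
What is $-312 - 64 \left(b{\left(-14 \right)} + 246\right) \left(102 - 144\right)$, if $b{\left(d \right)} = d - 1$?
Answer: $620616$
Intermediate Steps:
$b{\left(d \right)} = -1 + d$ ($b{\left(d \right)} = d - 1 = -1 + d$)
$-312 - 64 \left(b{\left(-14 \right)} + 246\right) \left(102 - 144\right) = -312 - 64 \left(\left(-1 - 14\right) + 246\right) \left(102 - 144\right) = -312 - 64 \left(-15 + 246\right) \left(-42\right) = -312 - 64 \cdot 231 \left(-42\right) = -312 - -620928 = -312 + 620928 = 620616$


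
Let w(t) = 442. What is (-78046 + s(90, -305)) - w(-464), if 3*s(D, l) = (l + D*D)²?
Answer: 60526561/3 ≈ 2.0176e+7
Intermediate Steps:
s(D, l) = (l + D²)²/3 (s(D, l) = (l + D*D)²/3 = (l + D²)²/3)
(-78046 + s(90, -305)) - w(-464) = (-78046 + (-305 + 90²)²/3) - 1*442 = (-78046 + (-305 + 8100)²/3) - 442 = (-78046 + (⅓)*7795²) - 442 = (-78046 + (⅓)*60762025) - 442 = (-78046 + 60762025/3) - 442 = 60527887/3 - 442 = 60526561/3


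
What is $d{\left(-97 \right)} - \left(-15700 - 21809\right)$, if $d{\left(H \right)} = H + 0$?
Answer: $37412$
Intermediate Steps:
$d{\left(H \right)} = H$
$d{\left(-97 \right)} - \left(-15700 - 21809\right) = -97 - \left(-15700 - 21809\right) = -97 - -37509 = -97 + 37509 = 37412$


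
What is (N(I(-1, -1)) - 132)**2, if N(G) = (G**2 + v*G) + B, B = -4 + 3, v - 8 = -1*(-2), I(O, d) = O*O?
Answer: 14884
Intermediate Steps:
I(O, d) = O**2
v = 10 (v = 8 - 1*(-2) = 8 + 2 = 10)
B = -1
N(G) = -1 + G**2 + 10*G (N(G) = (G**2 + 10*G) - 1 = -1 + G**2 + 10*G)
(N(I(-1, -1)) - 132)**2 = ((-1 + ((-1)**2)**2 + 10*(-1)**2) - 132)**2 = ((-1 + 1**2 + 10*1) - 132)**2 = ((-1 + 1 + 10) - 132)**2 = (10 - 132)**2 = (-122)**2 = 14884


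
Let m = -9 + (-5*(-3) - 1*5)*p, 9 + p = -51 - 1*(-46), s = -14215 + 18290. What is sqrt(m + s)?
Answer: sqrt(3926) ≈ 62.658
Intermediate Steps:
s = 4075
p = -14 (p = -9 + (-51 - 1*(-46)) = -9 + (-51 + 46) = -9 - 5 = -14)
m = -149 (m = -9 + (-5*(-3) - 1*5)*(-14) = -9 + (15 - 5)*(-14) = -9 + 10*(-14) = -9 - 140 = -149)
sqrt(m + s) = sqrt(-149 + 4075) = sqrt(3926)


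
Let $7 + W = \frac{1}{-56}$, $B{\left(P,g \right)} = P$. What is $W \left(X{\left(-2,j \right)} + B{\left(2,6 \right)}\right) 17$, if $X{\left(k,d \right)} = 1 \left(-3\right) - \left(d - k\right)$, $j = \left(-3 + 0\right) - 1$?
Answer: $- \frac{6681}{56} \approx -119.3$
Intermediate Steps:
$j = -4$ ($j = -3 - 1 = -4$)
$X{\left(k,d \right)} = -3 + k - d$ ($X{\left(k,d \right)} = -3 - \left(d - k\right) = -3 + k - d$)
$W = - \frac{393}{56}$ ($W = -7 + \frac{1}{-56} = -7 - \frac{1}{56} = - \frac{393}{56} \approx -7.0179$)
$W \left(X{\left(-2,j \right)} + B{\left(2,6 \right)}\right) 17 = - \frac{393 \left(\left(-3 - 2 - -4\right) + 2\right) 17}{56} = - \frac{393 \left(\left(-3 - 2 + 4\right) + 2\right) 17}{56} = - \frac{393 \left(-1 + 2\right) 17}{56} = - \frac{393 \cdot 1 \cdot 17}{56} = \left(- \frac{393}{56}\right) 17 = - \frac{6681}{56}$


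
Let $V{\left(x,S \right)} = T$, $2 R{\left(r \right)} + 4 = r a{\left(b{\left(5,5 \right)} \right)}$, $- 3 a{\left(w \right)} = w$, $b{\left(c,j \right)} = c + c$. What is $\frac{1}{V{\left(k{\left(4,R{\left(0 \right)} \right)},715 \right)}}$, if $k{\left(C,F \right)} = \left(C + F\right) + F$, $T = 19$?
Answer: $\frac{1}{19} \approx 0.052632$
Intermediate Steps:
$b{\left(c,j \right)} = 2 c$
$a{\left(w \right)} = - \frac{w}{3}$
$R{\left(r \right)} = -2 - \frac{5 r}{3}$ ($R{\left(r \right)} = -2 + \frac{r \left(- \frac{2 \cdot 5}{3}\right)}{2} = -2 + \frac{r \left(\left(- \frac{1}{3}\right) 10\right)}{2} = -2 + \frac{r \left(- \frac{10}{3}\right)}{2} = -2 + \frac{\left(- \frac{10}{3}\right) r}{2} = -2 - \frac{5 r}{3}$)
$k{\left(C,F \right)} = C + 2 F$
$V{\left(x,S \right)} = 19$
$\frac{1}{V{\left(k{\left(4,R{\left(0 \right)} \right)},715 \right)}} = \frac{1}{19}$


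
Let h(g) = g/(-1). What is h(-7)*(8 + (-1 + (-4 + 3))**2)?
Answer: 84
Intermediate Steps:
h(g) = -g (h(g) = g*(-1) = -g)
h(-7)*(8 + (-1 + (-4 + 3))**2) = (-1*(-7))*(8 + (-1 + (-4 + 3))**2) = 7*(8 + (-1 - 1)**2) = 7*(8 + (-2)**2) = 7*(8 + 4) = 7*12 = 84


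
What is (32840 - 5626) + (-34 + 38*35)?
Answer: 28510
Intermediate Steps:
(32840 - 5626) + (-34 + 38*35) = 27214 + (-34 + 1330) = 27214 + 1296 = 28510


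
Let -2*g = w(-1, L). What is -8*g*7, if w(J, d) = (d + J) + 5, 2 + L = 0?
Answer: 56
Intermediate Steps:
L = -2 (L = -2 + 0 = -2)
w(J, d) = 5 + J + d (w(J, d) = (J + d) + 5 = 5 + J + d)
g = -1 (g = -(5 - 1 - 2)/2 = -1/2*2 = -1)
-8*g*7 = -8*(-1)*7 = 8*7 = 56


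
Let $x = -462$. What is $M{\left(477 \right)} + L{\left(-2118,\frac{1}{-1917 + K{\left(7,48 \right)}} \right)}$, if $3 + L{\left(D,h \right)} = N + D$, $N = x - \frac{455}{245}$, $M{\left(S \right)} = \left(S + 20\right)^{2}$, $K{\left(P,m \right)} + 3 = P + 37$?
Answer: $\frac{1710969}{7} \approx 2.4442 \cdot 10^{5}$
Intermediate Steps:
$K{\left(P,m \right)} = 34 + P$ ($K{\left(P,m \right)} = -3 + \left(P + 37\right) = -3 + \left(37 + P\right) = 34 + P$)
$M{\left(S \right)} = \left(20 + S\right)^{2}$
$N = - \frac{3247}{7}$ ($N = -462 - \frac{455}{245} = -462 - 455 \cdot \frac{1}{245} = -462 - \frac{13}{7} = - \frac{3247}{7} \approx -463.86$)
$L{\left(D,h \right)} = - \frac{3268}{7} + D$ ($L{\left(D,h \right)} = -3 + \left(- \frac{3247}{7} + D\right) = - \frac{3268}{7} + D$)
$M{\left(477 \right)} + L{\left(-2118,\frac{1}{-1917 + K{\left(7,48 \right)}} \right)} = \left(20 + 477\right)^{2} - \frac{18094}{7} = 497^{2} - \frac{18094}{7} = 247009 - \frac{18094}{7} = \frac{1710969}{7}$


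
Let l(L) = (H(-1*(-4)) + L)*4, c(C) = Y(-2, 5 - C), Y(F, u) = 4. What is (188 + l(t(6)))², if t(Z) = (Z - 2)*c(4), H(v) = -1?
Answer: 61504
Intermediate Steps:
c(C) = 4
t(Z) = -8 + 4*Z (t(Z) = (Z - 2)*4 = (-2 + Z)*4 = -8 + 4*Z)
l(L) = -4 + 4*L (l(L) = (-1 + L)*4 = -4 + 4*L)
(188 + l(t(6)))² = (188 + (-4 + 4*(-8 + 4*6)))² = (188 + (-4 + 4*(-8 + 24)))² = (188 + (-4 + 4*16))² = (188 + (-4 + 64))² = (188 + 60)² = 248² = 61504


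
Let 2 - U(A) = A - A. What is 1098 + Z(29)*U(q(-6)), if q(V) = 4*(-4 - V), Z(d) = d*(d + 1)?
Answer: 2838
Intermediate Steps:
Z(d) = d*(1 + d)
q(V) = -16 - 4*V
U(A) = 2 (U(A) = 2 - (A - A) = 2 - 1*0 = 2 + 0 = 2)
1098 + Z(29)*U(q(-6)) = 1098 + (29*(1 + 29))*2 = 1098 + (29*30)*2 = 1098 + 870*2 = 1098 + 1740 = 2838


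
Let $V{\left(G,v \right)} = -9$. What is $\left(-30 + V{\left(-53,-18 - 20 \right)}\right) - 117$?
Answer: $-156$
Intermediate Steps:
$\left(-30 + V{\left(-53,-18 - 20 \right)}\right) - 117 = \left(-30 - 9\right) - 117 = -39 - 117 = -156$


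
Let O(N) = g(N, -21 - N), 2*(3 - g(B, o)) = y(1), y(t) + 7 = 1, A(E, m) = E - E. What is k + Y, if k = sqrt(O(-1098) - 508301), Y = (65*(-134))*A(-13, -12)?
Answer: I*sqrt(508295) ≈ 712.95*I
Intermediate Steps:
A(E, m) = 0
y(t) = -6 (y(t) = -7 + 1 = -6)
g(B, o) = 6 (g(B, o) = 3 - 1/2*(-6) = 3 + 3 = 6)
O(N) = 6
Y = 0 (Y = (65*(-134))*0 = -8710*0 = 0)
k = I*sqrt(508295) (k = sqrt(6 - 508301) = sqrt(-508295) = I*sqrt(508295) ≈ 712.95*I)
k + Y = I*sqrt(508295) + 0 = I*sqrt(508295)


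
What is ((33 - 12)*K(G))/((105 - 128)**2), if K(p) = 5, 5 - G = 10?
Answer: 105/529 ≈ 0.19849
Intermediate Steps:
G = -5 (G = 5 - 1*10 = 5 - 10 = -5)
((33 - 12)*K(G))/((105 - 128)**2) = ((33 - 12)*5)/((105 - 128)**2) = (21*5)/((-23)**2) = 105/529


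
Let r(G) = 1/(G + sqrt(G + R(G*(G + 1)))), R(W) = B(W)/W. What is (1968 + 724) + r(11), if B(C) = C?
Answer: 293439/109 - 2*sqrt(3)/109 ≈ 2692.1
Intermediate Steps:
R(W) = 1 (R(W) = W/W = 1)
r(G) = 1/(G + sqrt(1 + G)) (r(G) = 1/(G + sqrt(G + 1)) = 1/(G + sqrt(1 + G)))
(1968 + 724) + r(11) = (1968 + 724) + 1/(11 + sqrt(1 + 11)) = 2692 + 1/(11 + sqrt(12)) = 2692 + 1/(11 + 2*sqrt(3))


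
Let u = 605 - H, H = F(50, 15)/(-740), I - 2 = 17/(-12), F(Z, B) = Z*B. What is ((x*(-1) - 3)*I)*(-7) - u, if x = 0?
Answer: -87877/148 ≈ -593.76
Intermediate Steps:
F(Z, B) = B*Z
I = 7/12 (I = 2 + 17/(-12) = 2 + 17*(-1/12) = 2 - 17/12 = 7/12 ≈ 0.58333)
H = -75/74 (H = (15*50)/(-740) = 750*(-1/740) = -75/74 ≈ -1.0135)
u = 44845/74 (u = 605 - 1*(-75/74) = 605 + 75/74 = 44845/74 ≈ 606.01)
((x*(-1) - 3)*I)*(-7) - u = ((0*(-1) - 3)*(7/12))*(-7) - 1*44845/74 = ((0 - 3)*(7/12))*(-7) - 44845/74 = -3*7/12*(-7) - 44845/74 = -7/4*(-7) - 44845/74 = 49/4 - 44845/74 = -87877/148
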